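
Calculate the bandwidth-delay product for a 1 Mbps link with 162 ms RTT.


BDP = bandwidth * RTT
= 1 Mbps * 162 ms
= 1 * 1e6 * 162 / 1000 bits
= 162000 bits
= 20250 bytes
= 19.7754 KB
BDP = 162000 bits (20250 bytes)


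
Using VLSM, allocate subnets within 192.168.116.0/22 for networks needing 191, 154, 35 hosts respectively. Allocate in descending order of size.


191 hosts -> /24 (254 usable): 192.168.116.0/24
154 hosts -> /24 (254 usable): 192.168.117.0/24
35 hosts -> /26 (62 usable): 192.168.118.0/26
Allocation: 192.168.116.0/24 (191 hosts, 254 usable); 192.168.117.0/24 (154 hosts, 254 usable); 192.168.118.0/26 (35 hosts, 62 usable)


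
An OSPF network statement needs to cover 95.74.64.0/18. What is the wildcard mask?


Subnet mask: 255.255.192.0
Wildcard = 255.255.255.255 - subnet mask
255 - 255 = 0
255 - 255 = 0
255 - 192 = 63
255 - 0 = 255
Wildcard: 0.0.63.255


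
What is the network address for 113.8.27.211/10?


IP:   01110001.00001000.00011011.11010011
Mask: 11111111.11000000.00000000.00000000
AND operation:
Net:  01110001.00000000.00000000.00000000
Network: 113.0.0.0/10


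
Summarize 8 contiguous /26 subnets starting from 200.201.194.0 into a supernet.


Original prefix: /26
Number of subnets: 8 = 2^3
New prefix = 26 - 3 = 23
Supernet: 200.201.194.0/23


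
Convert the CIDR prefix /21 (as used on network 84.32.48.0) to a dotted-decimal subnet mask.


/21 means 21 network bits, 11 host bits
Binary: 11111111111111111111100000000000
Mask: 255.255.248.0


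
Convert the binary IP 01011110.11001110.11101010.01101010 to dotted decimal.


01011110 = 94
11001110 = 206
11101010 = 234
01101010 = 106
IP: 94.206.234.106


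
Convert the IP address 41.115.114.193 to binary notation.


41 = 00101001
115 = 01110011
114 = 01110010
193 = 11000001
Binary: 00101001.01110011.01110010.11000001


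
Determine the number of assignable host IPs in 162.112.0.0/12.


Host bits = 32 - 12 = 20
Total addresses = 2^20 = 1048576
Usable = total - 2 (network and broadcast)
Usable hosts: 1048574


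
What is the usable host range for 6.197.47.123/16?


Network: 6.197.0.0
Broadcast: 6.197.255.255
First usable = network + 1
Last usable = broadcast - 1
Range: 6.197.0.1 to 6.197.255.254


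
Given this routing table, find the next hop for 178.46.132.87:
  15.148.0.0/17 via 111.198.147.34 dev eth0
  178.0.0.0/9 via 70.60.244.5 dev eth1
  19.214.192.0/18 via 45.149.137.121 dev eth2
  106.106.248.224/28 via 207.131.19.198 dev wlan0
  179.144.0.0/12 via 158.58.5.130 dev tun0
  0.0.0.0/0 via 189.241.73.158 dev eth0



Longest prefix match for 178.46.132.87:
  /17 15.148.0.0: no
  /9 178.0.0.0: MATCH
  /18 19.214.192.0: no
  /28 106.106.248.224: no
  /12 179.144.0.0: no
  /0 0.0.0.0: MATCH
Selected: next-hop 70.60.244.5 via eth1 (matched /9)


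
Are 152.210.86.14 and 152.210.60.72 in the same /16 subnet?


Mask: 255.255.0.0
152.210.86.14 AND mask = 152.210.0.0
152.210.60.72 AND mask = 152.210.0.0
Yes, same subnet (152.210.0.0)


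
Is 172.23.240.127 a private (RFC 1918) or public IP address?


RFC 1918 private ranges:
  10.0.0.0/8 (10.0.0.0 - 10.255.255.255)
  172.16.0.0/12 (172.16.0.0 - 172.31.255.255)
  192.168.0.0/16 (192.168.0.0 - 192.168.255.255)
Private (in 172.16.0.0/12)


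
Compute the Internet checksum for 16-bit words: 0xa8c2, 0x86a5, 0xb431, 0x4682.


Sum all words (with carry folding):
+ 0xa8c2 = 0xa8c2
+ 0x86a5 = 0x2f68
+ 0xb431 = 0xe399
+ 0x4682 = 0x2a1c
One's complement: ~0x2a1c
Checksum = 0xd5e3


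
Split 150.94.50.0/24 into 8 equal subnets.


New prefix = 24 + 3 = 27
Each subnet has 32 addresses
  150.94.50.0/27
  150.94.50.32/27
  150.94.50.64/27
  150.94.50.96/27
  150.94.50.128/27
  150.94.50.160/27
  150.94.50.192/27
  150.94.50.224/27
Subnets: 150.94.50.0/27, 150.94.50.32/27, 150.94.50.64/27, 150.94.50.96/27, 150.94.50.128/27, 150.94.50.160/27, 150.94.50.192/27, 150.94.50.224/27


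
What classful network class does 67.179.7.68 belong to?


First octet: 67
Binary: 01000011
0xxxxxxx -> Class A (1-126)
Class A, default mask 255.0.0.0 (/8)


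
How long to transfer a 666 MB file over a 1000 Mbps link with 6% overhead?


Effective throughput = 1000 * (1 - 6/100) = 940 Mbps
File size in Mb = 666 * 8 = 5328 Mb
Time = 5328 / 940
Time = 5.6681 seconds


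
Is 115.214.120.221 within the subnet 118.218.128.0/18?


Subnet network: 118.218.128.0
Test IP AND mask: 115.214.64.0
No, 115.214.120.221 is not in 118.218.128.0/18


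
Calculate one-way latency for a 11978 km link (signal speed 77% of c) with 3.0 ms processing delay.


Speed = 0.77 * 3e5 km/s = 231000 km/s
Propagation delay = 11978 / 231000 = 0.0519 s = 51.8528 ms
Processing delay = 3.0 ms
Total one-way latency = 54.8528 ms


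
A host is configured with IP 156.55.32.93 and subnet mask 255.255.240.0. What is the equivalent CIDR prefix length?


Binary: 11111111.11111111.11110000.00000000
Count leading 1s
Prefix: /20


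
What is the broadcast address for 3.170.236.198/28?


Network: 3.170.236.192/28
Host bits = 4
Set all host bits to 1:
Broadcast: 3.170.236.207


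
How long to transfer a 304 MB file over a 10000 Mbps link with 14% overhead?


Effective throughput = 10000 * (1 - 14/100) = 8600 Mbps
File size in Mb = 304 * 8 = 2432 Mb
Time = 2432 / 8600
Time = 0.2828 seconds


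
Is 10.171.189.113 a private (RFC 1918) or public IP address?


RFC 1918 private ranges:
  10.0.0.0/8 (10.0.0.0 - 10.255.255.255)
  172.16.0.0/12 (172.16.0.0 - 172.31.255.255)
  192.168.0.0/16 (192.168.0.0 - 192.168.255.255)
Private (in 10.0.0.0/8)


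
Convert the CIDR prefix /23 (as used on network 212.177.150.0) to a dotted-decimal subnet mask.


/23 means 23 network bits, 9 host bits
Binary: 11111111111111111111111000000000
Mask: 255.255.254.0


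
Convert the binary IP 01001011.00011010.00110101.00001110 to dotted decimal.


01001011 = 75
00011010 = 26
00110101 = 53
00001110 = 14
IP: 75.26.53.14


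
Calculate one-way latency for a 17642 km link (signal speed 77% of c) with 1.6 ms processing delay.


Speed = 0.77 * 3e5 km/s = 231000 km/s
Propagation delay = 17642 / 231000 = 0.0764 s = 76.3723 ms
Processing delay = 1.6 ms
Total one-way latency = 77.9723 ms


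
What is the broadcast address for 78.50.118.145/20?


Network: 78.50.112.0/20
Host bits = 12
Set all host bits to 1:
Broadcast: 78.50.127.255


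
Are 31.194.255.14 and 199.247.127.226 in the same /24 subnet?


Mask: 255.255.255.0
31.194.255.14 AND mask = 31.194.255.0
199.247.127.226 AND mask = 199.247.127.0
No, different subnets (31.194.255.0 vs 199.247.127.0)


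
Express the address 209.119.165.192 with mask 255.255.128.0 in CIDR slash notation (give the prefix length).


Binary: 11111111.11111111.10000000.00000000
Count leading 1s
Prefix: /17


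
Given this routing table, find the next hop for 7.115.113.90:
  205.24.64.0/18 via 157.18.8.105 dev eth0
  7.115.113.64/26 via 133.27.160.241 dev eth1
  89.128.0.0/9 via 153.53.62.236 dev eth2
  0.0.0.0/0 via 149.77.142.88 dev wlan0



Longest prefix match for 7.115.113.90:
  /18 205.24.64.0: no
  /26 7.115.113.64: MATCH
  /9 89.128.0.0: no
  /0 0.0.0.0: MATCH
Selected: next-hop 133.27.160.241 via eth1 (matched /26)


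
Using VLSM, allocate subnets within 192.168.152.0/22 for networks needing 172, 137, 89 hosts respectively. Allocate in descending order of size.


172 hosts -> /24 (254 usable): 192.168.152.0/24
137 hosts -> /24 (254 usable): 192.168.153.0/24
89 hosts -> /25 (126 usable): 192.168.154.0/25
Allocation: 192.168.152.0/24 (172 hosts, 254 usable); 192.168.153.0/24 (137 hosts, 254 usable); 192.168.154.0/25 (89 hosts, 126 usable)


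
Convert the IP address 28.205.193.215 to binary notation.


28 = 00011100
205 = 11001101
193 = 11000001
215 = 11010111
Binary: 00011100.11001101.11000001.11010111


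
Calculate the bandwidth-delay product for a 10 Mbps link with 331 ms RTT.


BDP = bandwidth * RTT
= 10 Mbps * 331 ms
= 10 * 1e6 * 331 / 1000 bits
= 3310000 bits
= 413750 bytes
= 404.0527 KB
BDP = 3310000 bits (413750 bytes)


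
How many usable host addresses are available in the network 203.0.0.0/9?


Host bits = 32 - 9 = 23
Total addresses = 2^23 = 8388608
Usable = total - 2 (network and broadcast)
Usable hosts: 8388606


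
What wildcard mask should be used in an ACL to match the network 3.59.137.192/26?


Subnet mask: 255.255.255.192
Wildcard = 255.255.255.255 - subnet mask
255 - 255 = 0
255 - 255 = 0
255 - 255 = 0
255 - 192 = 63
Wildcard: 0.0.0.63


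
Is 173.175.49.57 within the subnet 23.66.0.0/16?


Subnet network: 23.66.0.0
Test IP AND mask: 173.175.0.0
No, 173.175.49.57 is not in 23.66.0.0/16


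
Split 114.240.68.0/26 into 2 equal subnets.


New prefix = 26 + 1 = 27
Each subnet has 32 addresses
  114.240.68.0/27
  114.240.68.32/27
Subnets: 114.240.68.0/27, 114.240.68.32/27


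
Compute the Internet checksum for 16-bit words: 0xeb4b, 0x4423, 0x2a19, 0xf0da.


Sum all words (with carry folding):
+ 0xeb4b = 0xeb4b
+ 0x4423 = 0x2f6f
+ 0x2a19 = 0x5988
+ 0xf0da = 0x4a63
One's complement: ~0x4a63
Checksum = 0xb59c


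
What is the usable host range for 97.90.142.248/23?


Network: 97.90.142.0
Broadcast: 97.90.143.255
First usable = network + 1
Last usable = broadcast - 1
Range: 97.90.142.1 to 97.90.143.254


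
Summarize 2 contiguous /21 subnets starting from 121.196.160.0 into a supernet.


Original prefix: /21
Number of subnets: 2 = 2^1
New prefix = 21 - 1 = 20
Supernet: 121.196.160.0/20


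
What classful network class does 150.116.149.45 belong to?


First octet: 150
Binary: 10010110
10xxxxxx -> Class B (128-191)
Class B, default mask 255.255.0.0 (/16)


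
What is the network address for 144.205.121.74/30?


IP:   10010000.11001101.01111001.01001010
Mask: 11111111.11111111.11111111.11111100
AND operation:
Net:  10010000.11001101.01111001.01001000
Network: 144.205.121.72/30


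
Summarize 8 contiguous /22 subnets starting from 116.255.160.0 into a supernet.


Original prefix: /22
Number of subnets: 8 = 2^3
New prefix = 22 - 3 = 19
Supernet: 116.255.160.0/19


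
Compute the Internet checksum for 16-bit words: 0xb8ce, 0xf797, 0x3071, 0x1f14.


Sum all words (with carry folding):
+ 0xb8ce = 0xb8ce
+ 0xf797 = 0xb066
+ 0x3071 = 0xe0d7
+ 0x1f14 = 0xffeb
One's complement: ~0xffeb
Checksum = 0x0014


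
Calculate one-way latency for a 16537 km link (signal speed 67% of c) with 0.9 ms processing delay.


Speed = 0.67 * 3e5 km/s = 201000 km/s
Propagation delay = 16537 / 201000 = 0.0823 s = 82.2736 ms
Processing delay = 0.9 ms
Total one-way latency = 83.1736 ms


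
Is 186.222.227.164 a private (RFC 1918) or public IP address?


RFC 1918 private ranges:
  10.0.0.0/8 (10.0.0.0 - 10.255.255.255)
  172.16.0.0/12 (172.16.0.0 - 172.31.255.255)
  192.168.0.0/16 (192.168.0.0 - 192.168.255.255)
Public (not in any RFC 1918 range)


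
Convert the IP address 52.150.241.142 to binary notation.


52 = 00110100
150 = 10010110
241 = 11110001
142 = 10001110
Binary: 00110100.10010110.11110001.10001110


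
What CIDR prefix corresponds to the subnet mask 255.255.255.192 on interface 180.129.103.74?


Binary: 11111111.11111111.11111111.11000000
Count leading 1s
Prefix: /26


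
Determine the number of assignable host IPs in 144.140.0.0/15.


Host bits = 32 - 15 = 17
Total addresses = 2^17 = 131072
Usable = total - 2 (network and broadcast)
Usable hosts: 131070


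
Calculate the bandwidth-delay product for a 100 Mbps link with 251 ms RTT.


BDP = bandwidth * RTT
= 100 Mbps * 251 ms
= 100 * 1e6 * 251 / 1000 bits
= 25100000 bits
= 3137500 bytes
= 3063.9648 KB
BDP = 25100000 bits (3137500 bytes)


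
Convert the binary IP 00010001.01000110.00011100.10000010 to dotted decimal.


00010001 = 17
01000110 = 70
00011100 = 28
10000010 = 130
IP: 17.70.28.130


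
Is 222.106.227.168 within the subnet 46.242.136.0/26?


Subnet network: 46.242.136.0
Test IP AND mask: 222.106.227.128
No, 222.106.227.168 is not in 46.242.136.0/26


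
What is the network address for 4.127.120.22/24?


IP:   00000100.01111111.01111000.00010110
Mask: 11111111.11111111.11111111.00000000
AND operation:
Net:  00000100.01111111.01111000.00000000
Network: 4.127.120.0/24


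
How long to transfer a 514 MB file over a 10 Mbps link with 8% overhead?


Effective throughput = 10 * (1 - 8/100) = 9.2 Mbps
File size in Mb = 514 * 8 = 4112 Mb
Time = 4112 / 9.2
Time = 446.9565 seconds


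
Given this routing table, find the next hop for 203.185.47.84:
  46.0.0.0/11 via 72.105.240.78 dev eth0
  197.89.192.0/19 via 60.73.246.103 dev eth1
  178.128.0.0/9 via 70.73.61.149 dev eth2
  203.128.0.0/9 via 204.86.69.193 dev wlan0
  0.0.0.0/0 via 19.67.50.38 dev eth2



Longest prefix match for 203.185.47.84:
  /11 46.0.0.0: no
  /19 197.89.192.0: no
  /9 178.128.0.0: no
  /9 203.128.0.0: MATCH
  /0 0.0.0.0: MATCH
Selected: next-hop 204.86.69.193 via wlan0 (matched /9)


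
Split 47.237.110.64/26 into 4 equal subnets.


New prefix = 26 + 2 = 28
Each subnet has 16 addresses
  47.237.110.64/28
  47.237.110.80/28
  47.237.110.96/28
  47.237.110.112/28
Subnets: 47.237.110.64/28, 47.237.110.80/28, 47.237.110.96/28, 47.237.110.112/28


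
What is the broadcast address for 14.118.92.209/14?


Network: 14.116.0.0/14
Host bits = 18
Set all host bits to 1:
Broadcast: 14.119.255.255


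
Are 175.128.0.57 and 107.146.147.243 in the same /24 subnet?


Mask: 255.255.255.0
175.128.0.57 AND mask = 175.128.0.0
107.146.147.243 AND mask = 107.146.147.0
No, different subnets (175.128.0.0 vs 107.146.147.0)


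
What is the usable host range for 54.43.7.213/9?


Network: 54.0.0.0
Broadcast: 54.127.255.255
First usable = network + 1
Last usable = broadcast - 1
Range: 54.0.0.1 to 54.127.255.254


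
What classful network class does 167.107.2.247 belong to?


First octet: 167
Binary: 10100111
10xxxxxx -> Class B (128-191)
Class B, default mask 255.255.0.0 (/16)


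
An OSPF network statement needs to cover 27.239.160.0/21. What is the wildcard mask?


Subnet mask: 255.255.248.0
Wildcard = 255.255.255.255 - subnet mask
255 - 255 = 0
255 - 255 = 0
255 - 248 = 7
255 - 0 = 255
Wildcard: 0.0.7.255


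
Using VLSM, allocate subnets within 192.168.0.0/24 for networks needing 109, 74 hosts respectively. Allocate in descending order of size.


109 hosts -> /25 (126 usable): 192.168.0.0/25
74 hosts -> /25 (126 usable): 192.168.0.128/25
Allocation: 192.168.0.0/25 (109 hosts, 126 usable); 192.168.0.128/25 (74 hosts, 126 usable)


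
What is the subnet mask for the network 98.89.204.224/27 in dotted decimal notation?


/27 means 27 network bits, 5 host bits
Binary: 11111111111111111111111111100000
Mask: 255.255.255.224


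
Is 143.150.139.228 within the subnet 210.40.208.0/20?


Subnet network: 210.40.208.0
Test IP AND mask: 143.150.128.0
No, 143.150.139.228 is not in 210.40.208.0/20


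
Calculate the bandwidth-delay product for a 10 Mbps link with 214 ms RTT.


BDP = bandwidth * RTT
= 10 Mbps * 214 ms
= 10 * 1e6 * 214 / 1000 bits
= 2140000 bits
= 267500 bytes
= 261.2305 KB
BDP = 2140000 bits (267500 bytes)


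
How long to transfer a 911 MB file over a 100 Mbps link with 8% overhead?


Effective throughput = 100 * (1 - 8/100) = 92 Mbps
File size in Mb = 911 * 8 = 7288 Mb
Time = 7288 / 92
Time = 79.2174 seconds


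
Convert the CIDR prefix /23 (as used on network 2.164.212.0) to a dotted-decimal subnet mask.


/23 means 23 network bits, 9 host bits
Binary: 11111111111111111111111000000000
Mask: 255.255.254.0


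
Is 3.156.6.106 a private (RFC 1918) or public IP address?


RFC 1918 private ranges:
  10.0.0.0/8 (10.0.0.0 - 10.255.255.255)
  172.16.0.0/12 (172.16.0.0 - 172.31.255.255)
  192.168.0.0/16 (192.168.0.0 - 192.168.255.255)
Public (not in any RFC 1918 range)


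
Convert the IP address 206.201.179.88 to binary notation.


206 = 11001110
201 = 11001001
179 = 10110011
88 = 01011000
Binary: 11001110.11001001.10110011.01011000


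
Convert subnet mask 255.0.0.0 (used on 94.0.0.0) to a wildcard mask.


Subnet mask: 255.0.0.0
Wildcard = 255.255.255.255 - subnet mask
255 - 255 = 0
255 - 0 = 255
255 - 0 = 255
255 - 0 = 255
Wildcard: 0.255.255.255


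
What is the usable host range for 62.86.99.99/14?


Network: 62.84.0.0
Broadcast: 62.87.255.255
First usable = network + 1
Last usable = broadcast - 1
Range: 62.84.0.1 to 62.87.255.254


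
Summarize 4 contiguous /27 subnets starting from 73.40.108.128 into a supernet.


Original prefix: /27
Number of subnets: 4 = 2^2
New prefix = 27 - 2 = 25
Supernet: 73.40.108.128/25


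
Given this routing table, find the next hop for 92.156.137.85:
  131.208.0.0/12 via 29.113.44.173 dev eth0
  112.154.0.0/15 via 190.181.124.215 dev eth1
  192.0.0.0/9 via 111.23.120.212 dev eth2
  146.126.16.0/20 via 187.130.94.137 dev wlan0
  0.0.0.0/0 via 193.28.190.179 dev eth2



Longest prefix match for 92.156.137.85:
  /12 131.208.0.0: no
  /15 112.154.0.0: no
  /9 192.0.0.0: no
  /20 146.126.16.0: no
  /0 0.0.0.0: MATCH
Selected: next-hop 193.28.190.179 via eth2 (matched /0)


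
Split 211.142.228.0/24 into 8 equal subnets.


New prefix = 24 + 3 = 27
Each subnet has 32 addresses
  211.142.228.0/27
  211.142.228.32/27
  211.142.228.64/27
  211.142.228.96/27
  211.142.228.128/27
  211.142.228.160/27
  211.142.228.192/27
  211.142.228.224/27
Subnets: 211.142.228.0/27, 211.142.228.32/27, 211.142.228.64/27, 211.142.228.96/27, 211.142.228.128/27, 211.142.228.160/27, 211.142.228.192/27, 211.142.228.224/27


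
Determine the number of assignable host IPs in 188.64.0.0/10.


Host bits = 32 - 10 = 22
Total addresses = 2^22 = 4194304
Usable = total - 2 (network and broadcast)
Usable hosts: 4194302


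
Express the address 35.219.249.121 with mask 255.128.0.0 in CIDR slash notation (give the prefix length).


Binary: 11111111.10000000.00000000.00000000
Count leading 1s
Prefix: /9


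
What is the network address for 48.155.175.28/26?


IP:   00110000.10011011.10101111.00011100
Mask: 11111111.11111111.11111111.11000000
AND operation:
Net:  00110000.10011011.10101111.00000000
Network: 48.155.175.0/26


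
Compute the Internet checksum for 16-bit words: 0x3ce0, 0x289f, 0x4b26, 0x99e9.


Sum all words (with carry folding):
+ 0x3ce0 = 0x3ce0
+ 0x289f = 0x657f
+ 0x4b26 = 0xb0a5
+ 0x99e9 = 0x4a8f
One's complement: ~0x4a8f
Checksum = 0xb570


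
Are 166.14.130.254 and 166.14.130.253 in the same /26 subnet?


Mask: 255.255.255.192
166.14.130.254 AND mask = 166.14.130.192
166.14.130.253 AND mask = 166.14.130.192
Yes, same subnet (166.14.130.192)


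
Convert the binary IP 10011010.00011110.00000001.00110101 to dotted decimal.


10011010 = 154
00011110 = 30
00000001 = 1
00110101 = 53
IP: 154.30.1.53


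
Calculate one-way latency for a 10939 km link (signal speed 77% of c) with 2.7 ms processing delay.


Speed = 0.77 * 3e5 km/s = 231000 km/s
Propagation delay = 10939 / 231000 = 0.0474 s = 47.355 ms
Processing delay = 2.7 ms
Total one-way latency = 50.055 ms


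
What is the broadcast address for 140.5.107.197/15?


Network: 140.4.0.0/15
Host bits = 17
Set all host bits to 1:
Broadcast: 140.5.255.255


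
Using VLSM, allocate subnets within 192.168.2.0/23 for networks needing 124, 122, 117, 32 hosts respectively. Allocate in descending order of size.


124 hosts -> /25 (126 usable): 192.168.2.0/25
122 hosts -> /25 (126 usable): 192.168.2.128/25
117 hosts -> /25 (126 usable): 192.168.3.0/25
32 hosts -> /26 (62 usable): 192.168.3.128/26
Allocation: 192.168.2.0/25 (124 hosts, 126 usable); 192.168.2.128/25 (122 hosts, 126 usable); 192.168.3.0/25 (117 hosts, 126 usable); 192.168.3.128/26 (32 hosts, 62 usable)


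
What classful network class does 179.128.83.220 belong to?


First octet: 179
Binary: 10110011
10xxxxxx -> Class B (128-191)
Class B, default mask 255.255.0.0 (/16)


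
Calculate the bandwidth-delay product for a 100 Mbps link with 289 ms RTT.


BDP = bandwidth * RTT
= 100 Mbps * 289 ms
= 100 * 1e6 * 289 / 1000 bits
= 28900000 bits
= 3612500 bytes
= 3527.832 KB
BDP = 28900000 bits (3612500 bytes)


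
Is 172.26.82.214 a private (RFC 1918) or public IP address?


RFC 1918 private ranges:
  10.0.0.0/8 (10.0.0.0 - 10.255.255.255)
  172.16.0.0/12 (172.16.0.0 - 172.31.255.255)
  192.168.0.0/16 (192.168.0.0 - 192.168.255.255)
Private (in 172.16.0.0/12)


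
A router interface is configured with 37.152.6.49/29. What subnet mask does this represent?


/29 means 29 network bits, 3 host bits
Binary: 11111111111111111111111111111000
Mask: 255.255.255.248


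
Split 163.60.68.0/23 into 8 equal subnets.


New prefix = 23 + 3 = 26
Each subnet has 64 addresses
  163.60.68.0/26
  163.60.68.64/26
  163.60.68.128/26
  163.60.68.192/26
  163.60.69.0/26
  163.60.69.64/26
  163.60.69.128/26
  163.60.69.192/26
Subnets: 163.60.68.0/26, 163.60.68.64/26, 163.60.68.128/26, 163.60.68.192/26, 163.60.69.0/26, 163.60.69.64/26, 163.60.69.128/26, 163.60.69.192/26


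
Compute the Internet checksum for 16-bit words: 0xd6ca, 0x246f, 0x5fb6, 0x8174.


Sum all words (with carry folding):
+ 0xd6ca = 0xd6ca
+ 0x246f = 0xfb39
+ 0x5fb6 = 0x5af0
+ 0x8174 = 0xdc64
One's complement: ~0xdc64
Checksum = 0x239b


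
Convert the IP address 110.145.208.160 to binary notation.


110 = 01101110
145 = 10010001
208 = 11010000
160 = 10100000
Binary: 01101110.10010001.11010000.10100000


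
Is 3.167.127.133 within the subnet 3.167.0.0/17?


Subnet network: 3.167.0.0
Test IP AND mask: 3.167.0.0
Yes, 3.167.127.133 is in 3.167.0.0/17


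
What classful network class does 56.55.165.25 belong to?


First octet: 56
Binary: 00111000
0xxxxxxx -> Class A (1-126)
Class A, default mask 255.0.0.0 (/8)


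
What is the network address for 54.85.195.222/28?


IP:   00110110.01010101.11000011.11011110
Mask: 11111111.11111111.11111111.11110000
AND operation:
Net:  00110110.01010101.11000011.11010000
Network: 54.85.195.208/28


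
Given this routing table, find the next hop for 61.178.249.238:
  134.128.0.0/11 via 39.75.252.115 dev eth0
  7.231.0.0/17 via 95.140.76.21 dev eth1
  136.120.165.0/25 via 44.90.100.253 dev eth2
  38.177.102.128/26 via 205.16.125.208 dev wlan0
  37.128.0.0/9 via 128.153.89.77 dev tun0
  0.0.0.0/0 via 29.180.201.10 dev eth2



Longest prefix match for 61.178.249.238:
  /11 134.128.0.0: no
  /17 7.231.0.0: no
  /25 136.120.165.0: no
  /26 38.177.102.128: no
  /9 37.128.0.0: no
  /0 0.0.0.0: MATCH
Selected: next-hop 29.180.201.10 via eth2 (matched /0)


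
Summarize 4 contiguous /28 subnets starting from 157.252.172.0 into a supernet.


Original prefix: /28
Number of subnets: 4 = 2^2
New prefix = 28 - 2 = 26
Supernet: 157.252.172.0/26


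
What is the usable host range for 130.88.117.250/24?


Network: 130.88.117.0
Broadcast: 130.88.117.255
First usable = network + 1
Last usable = broadcast - 1
Range: 130.88.117.1 to 130.88.117.254


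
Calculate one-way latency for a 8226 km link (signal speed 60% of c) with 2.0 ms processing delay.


Speed = 0.6 * 3e5 km/s = 180000 km/s
Propagation delay = 8226 / 180000 = 0.0457 s = 45.7 ms
Processing delay = 2.0 ms
Total one-way latency = 47.7 ms


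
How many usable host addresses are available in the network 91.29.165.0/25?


Host bits = 32 - 25 = 7
Total addresses = 2^7 = 128
Usable = total - 2 (network and broadcast)
Usable hosts: 126


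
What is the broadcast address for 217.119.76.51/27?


Network: 217.119.76.32/27
Host bits = 5
Set all host bits to 1:
Broadcast: 217.119.76.63


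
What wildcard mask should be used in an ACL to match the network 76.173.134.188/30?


Subnet mask: 255.255.255.252
Wildcard = 255.255.255.255 - subnet mask
255 - 255 = 0
255 - 255 = 0
255 - 255 = 0
255 - 252 = 3
Wildcard: 0.0.0.3


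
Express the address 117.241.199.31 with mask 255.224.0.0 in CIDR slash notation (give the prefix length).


Binary: 11111111.11100000.00000000.00000000
Count leading 1s
Prefix: /11


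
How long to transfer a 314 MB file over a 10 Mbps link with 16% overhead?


Effective throughput = 10 * (1 - 16/100) = 8.4 Mbps
File size in Mb = 314 * 8 = 2512 Mb
Time = 2512 / 8.4
Time = 299.0476 seconds


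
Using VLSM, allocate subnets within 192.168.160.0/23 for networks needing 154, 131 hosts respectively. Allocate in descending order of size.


154 hosts -> /24 (254 usable): 192.168.160.0/24
131 hosts -> /24 (254 usable): 192.168.161.0/24
Allocation: 192.168.160.0/24 (154 hosts, 254 usable); 192.168.161.0/24 (131 hosts, 254 usable)


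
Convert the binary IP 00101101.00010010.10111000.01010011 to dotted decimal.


00101101 = 45
00010010 = 18
10111000 = 184
01010011 = 83
IP: 45.18.184.83


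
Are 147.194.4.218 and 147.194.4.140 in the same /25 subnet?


Mask: 255.255.255.128
147.194.4.218 AND mask = 147.194.4.128
147.194.4.140 AND mask = 147.194.4.128
Yes, same subnet (147.194.4.128)


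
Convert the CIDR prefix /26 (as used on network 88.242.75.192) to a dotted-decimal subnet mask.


/26 means 26 network bits, 6 host bits
Binary: 11111111111111111111111111000000
Mask: 255.255.255.192


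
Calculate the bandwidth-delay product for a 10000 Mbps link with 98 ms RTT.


BDP = bandwidth * RTT
= 10000 Mbps * 98 ms
= 10000 * 1e6 * 98 / 1000 bits
= 980000000 bits
= 122500000 bytes
= 119628.9062 KB
BDP = 980000000 bits (122500000 bytes)


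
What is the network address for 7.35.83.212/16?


IP:   00000111.00100011.01010011.11010100
Mask: 11111111.11111111.00000000.00000000
AND operation:
Net:  00000111.00100011.00000000.00000000
Network: 7.35.0.0/16


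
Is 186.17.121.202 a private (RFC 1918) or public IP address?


RFC 1918 private ranges:
  10.0.0.0/8 (10.0.0.0 - 10.255.255.255)
  172.16.0.0/12 (172.16.0.0 - 172.31.255.255)
  192.168.0.0/16 (192.168.0.0 - 192.168.255.255)
Public (not in any RFC 1918 range)


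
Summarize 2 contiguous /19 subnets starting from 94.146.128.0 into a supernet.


Original prefix: /19
Number of subnets: 2 = 2^1
New prefix = 19 - 1 = 18
Supernet: 94.146.128.0/18


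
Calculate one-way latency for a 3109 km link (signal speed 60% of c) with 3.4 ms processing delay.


Speed = 0.6 * 3e5 km/s = 180000 km/s
Propagation delay = 3109 / 180000 = 0.0173 s = 17.2722 ms
Processing delay = 3.4 ms
Total one-way latency = 20.6722 ms


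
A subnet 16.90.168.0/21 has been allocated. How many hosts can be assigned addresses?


Host bits = 32 - 21 = 11
Total addresses = 2^11 = 2048
Usable = total - 2 (network and broadcast)
Usable hosts: 2046


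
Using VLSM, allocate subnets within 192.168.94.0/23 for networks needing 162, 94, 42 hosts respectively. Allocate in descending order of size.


162 hosts -> /24 (254 usable): 192.168.94.0/24
94 hosts -> /25 (126 usable): 192.168.95.0/25
42 hosts -> /26 (62 usable): 192.168.95.128/26
Allocation: 192.168.94.0/24 (162 hosts, 254 usable); 192.168.95.0/25 (94 hosts, 126 usable); 192.168.95.128/26 (42 hosts, 62 usable)


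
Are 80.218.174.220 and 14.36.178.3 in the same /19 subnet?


Mask: 255.255.224.0
80.218.174.220 AND mask = 80.218.160.0
14.36.178.3 AND mask = 14.36.160.0
No, different subnets (80.218.160.0 vs 14.36.160.0)


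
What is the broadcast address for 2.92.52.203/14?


Network: 2.92.0.0/14
Host bits = 18
Set all host bits to 1:
Broadcast: 2.95.255.255


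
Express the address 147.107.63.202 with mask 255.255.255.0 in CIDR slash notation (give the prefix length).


Binary: 11111111.11111111.11111111.00000000
Count leading 1s
Prefix: /24


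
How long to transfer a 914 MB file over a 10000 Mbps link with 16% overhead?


Effective throughput = 10000 * (1 - 16/100) = 8400 Mbps
File size in Mb = 914 * 8 = 7312 Mb
Time = 7312 / 8400
Time = 0.8705 seconds


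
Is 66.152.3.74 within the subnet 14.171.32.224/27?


Subnet network: 14.171.32.224
Test IP AND mask: 66.152.3.64
No, 66.152.3.74 is not in 14.171.32.224/27


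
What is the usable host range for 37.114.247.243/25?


Network: 37.114.247.128
Broadcast: 37.114.247.255
First usable = network + 1
Last usable = broadcast - 1
Range: 37.114.247.129 to 37.114.247.254


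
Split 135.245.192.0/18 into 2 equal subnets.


New prefix = 18 + 1 = 19
Each subnet has 8192 addresses
  135.245.192.0/19
  135.245.224.0/19
Subnets: 135.245.192.0/19, 135.245.224.0/19


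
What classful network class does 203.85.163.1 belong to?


First octet: 203
Binary: 11001011
110xxxxx -> Class C (192-223)
Class C, default mask 255.255.255.0 (/24)


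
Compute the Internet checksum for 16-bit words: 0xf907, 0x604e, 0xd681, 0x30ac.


Sum all words (with carry folding):
+ 0xf907 = 0xf907
+ 0x604e = 0x5956
+ 0xd681 = 0x2fd8
+ 0x30ac = 0x6084
One's complement: ~0x6084
Checksum = 0x9f7b


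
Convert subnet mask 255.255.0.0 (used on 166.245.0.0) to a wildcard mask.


Subnet mask: 255.255.0.0
Wildcard = 255.255.255.255 - subnet mask
255 - 255 = 0
255 - 255 = 0
255 - 0 = 255
255 - 0 = 255
Wildcard: 0.0.255.255


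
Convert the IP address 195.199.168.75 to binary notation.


195 = 11000011
199 = 11000111
168 = 10101000
75 = 01001011
Binary: 11000011.11000111.10101000.01001011


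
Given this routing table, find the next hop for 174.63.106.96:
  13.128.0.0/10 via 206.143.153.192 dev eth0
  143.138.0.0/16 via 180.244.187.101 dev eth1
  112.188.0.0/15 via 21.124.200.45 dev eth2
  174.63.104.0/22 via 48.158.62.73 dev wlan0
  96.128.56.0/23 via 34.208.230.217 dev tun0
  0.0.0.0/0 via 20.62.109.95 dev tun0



Longest prefix match for 174.63.106.96:
  /10 13.128.0.0: no
  /16 143.138.0.0: no
  /15 112.188.0.0: no
  /22 174.63.104.0: MATCH
  /23 96.128.56.0: no
  /0 0.0.0.0: MATCH
Selected: next-hop 48.158.62.73 via wlan0 (matched /22)


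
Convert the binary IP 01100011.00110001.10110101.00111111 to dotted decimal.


01100011 = 99
00110001 = 49
10110101 = 181
00111111 = 63
IP: 99.49.181.63


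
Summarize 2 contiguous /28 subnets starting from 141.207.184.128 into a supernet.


Original prefix: /28
Number of subnets: 2 = 2^1
New prefix = 28 - 1 = 27
Supernet: 141.207.184.128/27


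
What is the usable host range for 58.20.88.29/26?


Network: 58.20.88.0
Broadcast: 58.20.88.63
First usable = network + 1
Last usable = broadcast - 1
Range: 58.20.88.1 to 58.20.88.62


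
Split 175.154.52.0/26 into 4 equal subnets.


New prefix = 26 + 2 = 28
Each subnet has 16 addresses
  175.154.52.0/28
  175.154.52.16/28
  175.154.52.32/28
  175.154.52.48/28
Subnets: 175.154.52.0/28, 175.154.52.16/28, 175.154.52.32/28, 175.154.52.48/28


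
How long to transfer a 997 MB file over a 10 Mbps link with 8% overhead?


Effective throughput = 10 * (1 - 8/100) = 9.2 Mbps
File size in Mb = 997 * 8 = 7976 Mb
Time = 7976 / 9.2
Time = 866.9565 seconds


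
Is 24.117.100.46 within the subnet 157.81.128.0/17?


Subnet network: 157.81.128.0
Test IP AND mask: 24.117.0.0
No, 24.117.100.46 is not in 157.81.128.0/17


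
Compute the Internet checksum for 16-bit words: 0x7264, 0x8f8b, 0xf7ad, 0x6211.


Sum all words (with carry folding):
+ 0x7264 = 0x7264
+ 0x8f8b = 0x01f0
+ 0xf7ad = 0xf99d
+ 0x6211 = 0x5baf
One's complement: ~0x5baf
Checksum = 0xa450


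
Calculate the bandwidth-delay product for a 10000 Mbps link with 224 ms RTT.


BDP = bandwidth * RTT
= 10000 Mbps * 224 ms
= 10000 * 1e6 * 224 / 1000 bits
= 2240000000 bits
= 280000000 bytes
= 273437.5 KB
BDP = 2240000000 bits (280000000 bytes)


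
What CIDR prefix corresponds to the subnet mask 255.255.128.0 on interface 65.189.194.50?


Binary: 11111111.11111111.10000000.00000000
Count leading 1s
Prefix: /17


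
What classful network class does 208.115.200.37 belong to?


First octet: 208
Binary: 11010000
110xxxxx -> Class C (192-223)
Class C, default mask 255.255.255.0 (/24)


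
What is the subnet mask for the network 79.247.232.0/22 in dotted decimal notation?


/22 means 22 network bits, 10 host bits
Binary: 11111111111111111111110000000000
Mask: 255.255.252.0


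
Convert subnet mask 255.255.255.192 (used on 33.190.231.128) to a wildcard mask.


Subnet mask: 255.255.255.192
Wildcard = 255.255.255.255 - subnet mask
255 - 255 = 0
255 - 255 = 0
255 - 255 = 0
255 - 192 = 63
Wildcard: 0.0.0.63


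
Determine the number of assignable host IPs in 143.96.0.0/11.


Host bits = 32 - 11 = 21
Total addresses = 2^21 = 2097152
Usable = total - 2 (network and broadcast)
Usable hosts: 2097150


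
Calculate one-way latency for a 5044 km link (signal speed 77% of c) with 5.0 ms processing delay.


Speed = 0.77 * 3e5 km/s = 231000 km/s
Propagation delay = 5044 / 231000 = 0.0218 s = 21.8355 ms
Processing delay = 5.0 ms
Total one-way latency = 26.8355 ms


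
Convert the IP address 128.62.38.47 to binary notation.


128 = 10000000
62 = 00111110
38 = 00100110
47 = 00101111
Binary: 10000000.00111110.00100110.00101111


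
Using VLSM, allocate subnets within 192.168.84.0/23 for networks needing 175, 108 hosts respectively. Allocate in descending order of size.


175 hosts -> /24 (254 usable): 192.168.84.0/24
108 hosts -> /25 (126 usable): 192.168.85.0/25
Allocation: 192.168.84.0/24 (175 hosts, 254 usable); 192.168.85.0/25 (108 hosts, 126 usable)


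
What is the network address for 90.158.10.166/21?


IP:   01011010.10011110.00001010.10100110
Mask: 11111111.11111111.11111000.00000000
AND operation:
Net:  01011010.10011110.00001000.00000000
Network: 90.158.8.0/21


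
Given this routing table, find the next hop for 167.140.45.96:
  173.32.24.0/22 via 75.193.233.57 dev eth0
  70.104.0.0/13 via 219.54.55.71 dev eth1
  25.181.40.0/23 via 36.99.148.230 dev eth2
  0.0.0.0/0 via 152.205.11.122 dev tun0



Longest prefix match for 167.140.45.96:
  /22 173.32.24.0: no
  /13 70.104.0.0: no
  /23 25.181.40.0: no
  /0 0.0.0.0: MATCH
Selected: next-hop 152.205.11.122 via tun0 (matched /0)


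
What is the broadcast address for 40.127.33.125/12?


Network: 40.112.0.0/12
Host bits = 20
Set all host bits to 1:
Broadcast: 40.127.255.255


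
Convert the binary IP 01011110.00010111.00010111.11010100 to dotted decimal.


01011110 = 94
00010111 = 23
00010111 = 23
11010100 = 212
IP: 94.23.23.212


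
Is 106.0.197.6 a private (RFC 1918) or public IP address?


RFC 1918 private ranges:
  10.0.0.0/8 (10.0.0.0 - 10.255.255.255)
  172.16.0.0/12 (172.16.0.0 - 172.31.255.255)
  192.168.0.0/16 (192.168.0.0 - 192.168.255.255)
Public (not in any RFC 1918 range)


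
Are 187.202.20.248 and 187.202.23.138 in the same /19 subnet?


Mask: 255.255.224.0
187.202.20.248 AND mask = 187.202.0.0
187.202.23.138 AND mask = 187.202.0.0
Yes, same subnet (187.202.0.0)


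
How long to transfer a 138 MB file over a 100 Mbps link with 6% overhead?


Effective throughput = 100 * (1 - 6/100) = 94 Mbps
File size in Mb = 138 * 8 = 1104 Mb
Time = 1104 / 94
Time = 11.7447 seconds


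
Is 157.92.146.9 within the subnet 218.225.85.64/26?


Subnet network: 218.225.85.64
Test IP AND mask: 157.92.146.0
No, 157.92.146.9 is not in 218.225.85.64/26


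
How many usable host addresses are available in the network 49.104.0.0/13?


Host bits = 32 - 13 = 19
Total addresses = 2^19 = 524288
Usable = total - 2 (network and broadcast)
Usable hosts: 524286


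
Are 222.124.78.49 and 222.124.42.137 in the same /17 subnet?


Mask: 255.255.128.0
222.124.78.49 AND mask = 222.124.0.0
222.124.42.137 AND mask = 222.124.0.0
Yes, same subnet (222.124.0.0)


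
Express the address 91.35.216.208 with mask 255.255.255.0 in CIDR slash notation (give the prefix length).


Binary: 11111111.11111111.11111111.00000000
Count leading 1s
Prefix: /24


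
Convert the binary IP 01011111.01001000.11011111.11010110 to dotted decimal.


01011111 = 95
01001000 = 72
11011111 = 223
11010110 = 214
IP: 95.72.223.214


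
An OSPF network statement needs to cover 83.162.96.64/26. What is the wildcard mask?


Subnet mask: 255.255.255.192
Wildcard = 255.255.255.255 - subnet mask
255 - 255 = 0
255 - 255 = 0
255 - 255 = 0
255 - 192 = 63
Wildcard: 0.0.0.63


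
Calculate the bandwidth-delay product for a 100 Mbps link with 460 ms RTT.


BDP = bandwidth * RTT
= 100 Mbps * 460 ms
= 100 * 1e6 * 460 / 1000 bits
= 46000000 bits
= 5750000 bytes
= 5615.2344 KB
BDP = 46000000 bits (5750000 bytes)


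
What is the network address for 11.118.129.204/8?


IP:   00001011.01110110.10000001.11001100
Mask: 11111111.00000000.00000000.00000000
AND operation:
Net:  00001011.00000000.00000000.00000000
Network: 11.0.0.0/8


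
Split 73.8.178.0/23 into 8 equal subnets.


New prefix = 23 + 3 = 26
Each subnet has 64 addresses
  73.8.178.0/26
  73.8.178.64/26
  73.8.178.128/26
  73.8.178.192/26
  73.8.179.0/26
  73.8.179.64/26
  73.8.179.128/26
  73.8.179.192/26
Subnets: 73.8.178.0/26, 73.8.178.64/26, 73.8.178.128/26, 73.8.178.192/26, 73.8.179.0/26, 73.8.179.64/26, 73.8.179.128/26, 73.8.179.192/26


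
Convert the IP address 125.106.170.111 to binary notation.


125 = 01111101
106 = 01101010
170 = 10101010
111 = 01101111
Binary: 01111101.01101010.10101010.01101111


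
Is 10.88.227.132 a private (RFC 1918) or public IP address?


RFC 1918 private ranges:
  10.0.0.0/8 (10.0.0.0 - 10.255.255.255)
  172.16.0.0/12 (172.16.0.0 - 172.31.255.255)
  192.168.0.0/16 (192.168.0.0 - 192.168.255.255)
Private (in 10.0.0.0/8)


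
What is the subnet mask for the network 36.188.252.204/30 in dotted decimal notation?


/30 means 30 network bits, 2 host bits
Binary: 11111111111111111111111111111100
Mask: 255.255.255.252


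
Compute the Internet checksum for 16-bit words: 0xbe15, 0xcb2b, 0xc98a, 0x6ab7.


Sum all words (with carry folding):
+ 0xbe15 = 0xbe15
+ 0xcb2b = 0x8941
+ 0xc98a = 0x52cc
+ 0x6ab7 = 0xbd83
One's complement: ~0xbd83
Checksum = 0x427c


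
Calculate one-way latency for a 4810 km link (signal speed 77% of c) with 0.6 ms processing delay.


Speed = 0.77 * 3e5 km/s = 231000 km/s
Propagation delay = 4810 / 231000 = 0.0208 s = 20.8225 ms
Processing delay = 0.6 ms
Total one-way latency = 21.4225 ms


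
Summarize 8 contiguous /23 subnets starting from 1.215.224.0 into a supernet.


Original prefix: /23
Number of subnets: 8 = 2^3
New prefix = 23 - 3 = 20
Supernet: 1.215.224.0/20


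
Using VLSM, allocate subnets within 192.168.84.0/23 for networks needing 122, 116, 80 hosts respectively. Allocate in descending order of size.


122 hosts -> /25 (126 usable): 192.168.84.0/25
116 hosts -> /25 (126 usable): 192.168.84.128/25
80 hosts -> /25 (126 usable): 192.168.85.0/25
Allocation: 192.168.84.0/25 (122 hosts, 126 usable); 192.168.84.128/25 (116 hosts, 126 usable); 192.168.85.0/25 (80 hosts, 126 usable)


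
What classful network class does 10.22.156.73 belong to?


First octet: 10
Binary: 00001010
0xxxxxxx -> Class A (1-126)
Class A, default mask 255.0.0.0 (/8)


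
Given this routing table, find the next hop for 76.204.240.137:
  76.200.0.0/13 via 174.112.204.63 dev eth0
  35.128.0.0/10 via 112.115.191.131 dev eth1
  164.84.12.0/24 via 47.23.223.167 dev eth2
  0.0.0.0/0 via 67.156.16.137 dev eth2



Longest prefix match for 76.204.240.137:
  /13 76.200.0.0: MATCH
  /10 35.128.0.0: no
  /24 164.84.12.0: no
  /0 0.0.0.0: MATCH
Selected: next-hop 174.112.204.63 via eth0 (matched /13)


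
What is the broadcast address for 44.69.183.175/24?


Network: 44.69.183.0/24
Host bits = 8
Set all host bits to 1:
Broadcast: 44.69.183.255


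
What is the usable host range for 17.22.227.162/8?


Network: 17.0.0.0
Broadcast: 17.255.255.255
First usable = network + 1
Last usable = broadcast - 1
Range: 17.0.0.1 to 17.255.255.254


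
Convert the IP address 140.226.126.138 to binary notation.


140 = 10001100
226 = 11100010
126 = 01111110
138 = 10001010
Binary: 10001100.11100010.01111110.10001010
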